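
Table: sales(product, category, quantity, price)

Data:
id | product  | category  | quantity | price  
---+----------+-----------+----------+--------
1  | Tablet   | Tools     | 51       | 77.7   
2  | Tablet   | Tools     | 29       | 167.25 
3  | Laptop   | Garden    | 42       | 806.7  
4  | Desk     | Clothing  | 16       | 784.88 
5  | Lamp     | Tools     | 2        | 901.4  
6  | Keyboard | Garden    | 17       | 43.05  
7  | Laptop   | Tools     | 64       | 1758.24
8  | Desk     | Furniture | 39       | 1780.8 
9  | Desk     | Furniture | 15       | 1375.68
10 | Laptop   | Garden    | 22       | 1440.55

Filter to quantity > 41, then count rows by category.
SELECT category, COUNT(*)
FROM sales
WHERE quantity > 41
GROUP BY category

Note: WHERE filters rows before grouping.

Result:
  Garden: 1
  Tools: 2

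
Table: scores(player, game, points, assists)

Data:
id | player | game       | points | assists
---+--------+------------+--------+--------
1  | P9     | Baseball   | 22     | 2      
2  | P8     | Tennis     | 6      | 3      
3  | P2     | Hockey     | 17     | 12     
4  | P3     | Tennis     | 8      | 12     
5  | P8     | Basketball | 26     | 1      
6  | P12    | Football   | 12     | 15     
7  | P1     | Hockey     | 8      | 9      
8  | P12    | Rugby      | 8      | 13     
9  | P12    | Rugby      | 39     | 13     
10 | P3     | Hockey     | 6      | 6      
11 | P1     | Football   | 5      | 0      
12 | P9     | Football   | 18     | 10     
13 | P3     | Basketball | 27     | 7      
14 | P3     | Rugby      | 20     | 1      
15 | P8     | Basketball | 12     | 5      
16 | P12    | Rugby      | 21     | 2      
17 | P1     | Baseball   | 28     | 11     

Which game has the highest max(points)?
SELECT game, MAX(points) as val
FROM scores
GROUP BY game
ORDER BY val DESC
LIMIT 1

Result: Rugby with max(points) = 39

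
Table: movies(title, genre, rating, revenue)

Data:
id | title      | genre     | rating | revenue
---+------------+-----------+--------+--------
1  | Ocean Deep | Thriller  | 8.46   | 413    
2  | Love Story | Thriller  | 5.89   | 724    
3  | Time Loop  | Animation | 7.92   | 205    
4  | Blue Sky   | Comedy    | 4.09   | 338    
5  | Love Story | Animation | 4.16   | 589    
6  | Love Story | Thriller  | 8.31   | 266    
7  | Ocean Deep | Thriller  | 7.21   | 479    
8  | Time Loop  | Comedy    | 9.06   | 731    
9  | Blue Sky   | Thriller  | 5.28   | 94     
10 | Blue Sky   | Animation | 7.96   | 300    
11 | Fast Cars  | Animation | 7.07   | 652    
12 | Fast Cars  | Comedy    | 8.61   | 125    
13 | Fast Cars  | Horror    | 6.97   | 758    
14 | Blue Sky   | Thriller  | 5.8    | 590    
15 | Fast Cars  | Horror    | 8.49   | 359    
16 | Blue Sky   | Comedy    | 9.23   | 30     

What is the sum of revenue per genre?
SELECT genre, SUM(revenue) as result
FROM movies
GROUP BY genre

Result:
  Animation: 1746
  Comedy: 1224
  Horror: 1117
  Thriller: 2566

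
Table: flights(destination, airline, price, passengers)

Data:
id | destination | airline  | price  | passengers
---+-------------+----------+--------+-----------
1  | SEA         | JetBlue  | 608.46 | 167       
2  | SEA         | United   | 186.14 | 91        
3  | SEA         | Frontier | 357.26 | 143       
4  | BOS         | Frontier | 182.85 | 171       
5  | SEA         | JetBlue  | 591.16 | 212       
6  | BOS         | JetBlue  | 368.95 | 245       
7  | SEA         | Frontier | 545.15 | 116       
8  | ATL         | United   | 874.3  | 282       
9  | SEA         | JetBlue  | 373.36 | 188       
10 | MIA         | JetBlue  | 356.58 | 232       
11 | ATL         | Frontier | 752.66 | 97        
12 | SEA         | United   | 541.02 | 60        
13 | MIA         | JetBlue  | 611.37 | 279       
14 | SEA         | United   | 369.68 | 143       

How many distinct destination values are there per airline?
SELECT airline, COUNT(DISTINCT destination)
FROM flights
GROUP BY airline

Result:
  Frontier: 3 distinct
  JetBlue: 3 distinct
  United: 2 distinct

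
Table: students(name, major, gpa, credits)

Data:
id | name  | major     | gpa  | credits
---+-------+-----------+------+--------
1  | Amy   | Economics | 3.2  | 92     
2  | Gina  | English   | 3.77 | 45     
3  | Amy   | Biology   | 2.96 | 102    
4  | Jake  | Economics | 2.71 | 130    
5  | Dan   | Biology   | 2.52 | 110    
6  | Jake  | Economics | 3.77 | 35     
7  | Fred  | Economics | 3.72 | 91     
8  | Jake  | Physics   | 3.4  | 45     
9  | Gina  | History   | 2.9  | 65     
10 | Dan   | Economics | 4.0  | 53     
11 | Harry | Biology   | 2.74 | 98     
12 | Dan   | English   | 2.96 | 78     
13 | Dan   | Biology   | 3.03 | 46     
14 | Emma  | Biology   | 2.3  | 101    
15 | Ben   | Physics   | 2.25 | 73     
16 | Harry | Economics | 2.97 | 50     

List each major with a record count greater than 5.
SELECT major, COUNT(*) as cnt
FROM students
GROUP BY major
HAVING COUNT(*) > 5

Result:
  Economics: 6

Note: HAVING filters groups after aggregation, WHERE filters rows before.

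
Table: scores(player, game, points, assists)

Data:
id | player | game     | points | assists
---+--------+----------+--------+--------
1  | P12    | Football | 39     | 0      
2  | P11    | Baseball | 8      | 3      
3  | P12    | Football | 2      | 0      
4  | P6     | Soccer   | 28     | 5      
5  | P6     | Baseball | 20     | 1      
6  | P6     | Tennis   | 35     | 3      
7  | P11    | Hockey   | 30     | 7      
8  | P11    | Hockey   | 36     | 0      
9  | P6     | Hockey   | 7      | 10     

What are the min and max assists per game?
SELECT game, MIN(assists), MAX(assists)
FROM scores
GROUP BY game

Result:
  Baseball: min=1, max=3
  Football: min=0, max=0
  Hockey: min=0, max=10
  Soccer: min=5, max=5
  Tennis: min=3, max=3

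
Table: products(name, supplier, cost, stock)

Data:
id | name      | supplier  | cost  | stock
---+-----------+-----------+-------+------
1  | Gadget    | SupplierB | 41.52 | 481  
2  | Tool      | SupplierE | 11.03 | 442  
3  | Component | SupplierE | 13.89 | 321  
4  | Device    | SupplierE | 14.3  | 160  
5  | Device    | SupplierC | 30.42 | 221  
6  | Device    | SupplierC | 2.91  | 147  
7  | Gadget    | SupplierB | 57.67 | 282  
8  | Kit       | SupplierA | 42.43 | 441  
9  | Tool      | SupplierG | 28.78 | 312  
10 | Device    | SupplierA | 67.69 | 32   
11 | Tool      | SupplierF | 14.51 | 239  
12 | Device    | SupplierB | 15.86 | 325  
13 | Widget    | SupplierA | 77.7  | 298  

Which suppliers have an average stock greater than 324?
SELECT supplier, AVG(stock)
FROM products
GROUP BY supplier
HAVING AVG(stock) > 324

Result:
  SupplierB: avg=362.67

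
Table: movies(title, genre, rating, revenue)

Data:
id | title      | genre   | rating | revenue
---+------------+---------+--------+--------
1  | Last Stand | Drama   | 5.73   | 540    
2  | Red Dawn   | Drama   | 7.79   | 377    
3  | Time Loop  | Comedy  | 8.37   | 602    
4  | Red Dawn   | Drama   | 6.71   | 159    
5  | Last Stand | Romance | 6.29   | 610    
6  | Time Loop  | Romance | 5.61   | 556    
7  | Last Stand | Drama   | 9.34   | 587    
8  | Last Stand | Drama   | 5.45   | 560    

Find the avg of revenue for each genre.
SELECT genre, AVG(revenue) as result
FROM movies
GROUP BY genre

Result:
  Comedy: 602.00
  Drama: 444.60
  Romance: 583.00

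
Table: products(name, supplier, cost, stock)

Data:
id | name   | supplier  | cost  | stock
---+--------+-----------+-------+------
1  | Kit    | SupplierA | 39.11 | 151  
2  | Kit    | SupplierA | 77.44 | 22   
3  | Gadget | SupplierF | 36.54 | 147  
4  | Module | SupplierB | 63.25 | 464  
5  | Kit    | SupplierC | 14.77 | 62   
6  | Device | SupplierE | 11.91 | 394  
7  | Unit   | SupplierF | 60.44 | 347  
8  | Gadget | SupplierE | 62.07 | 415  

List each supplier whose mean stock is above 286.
SELECT supplier, AVG(stock)
FROM products
GROUP BY supplier
HAVING AVG(stock) > 286

Result:
  SupplierB: avg=464.00
  SupplierE: avg=404.50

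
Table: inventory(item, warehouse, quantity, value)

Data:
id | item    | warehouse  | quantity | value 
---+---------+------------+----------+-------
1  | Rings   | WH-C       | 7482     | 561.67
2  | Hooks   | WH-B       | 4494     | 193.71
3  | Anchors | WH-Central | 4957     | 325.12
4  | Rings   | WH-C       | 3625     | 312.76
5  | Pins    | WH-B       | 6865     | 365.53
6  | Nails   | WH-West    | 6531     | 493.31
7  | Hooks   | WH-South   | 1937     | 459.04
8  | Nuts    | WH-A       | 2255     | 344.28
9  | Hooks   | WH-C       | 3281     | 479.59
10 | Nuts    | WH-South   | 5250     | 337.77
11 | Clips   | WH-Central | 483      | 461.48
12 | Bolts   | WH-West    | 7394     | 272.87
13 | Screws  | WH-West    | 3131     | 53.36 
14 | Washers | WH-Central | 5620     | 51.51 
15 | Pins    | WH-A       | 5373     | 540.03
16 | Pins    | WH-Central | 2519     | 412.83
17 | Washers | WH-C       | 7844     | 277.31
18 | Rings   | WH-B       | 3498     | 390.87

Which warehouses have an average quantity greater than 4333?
SELECT warehouse, AVG(quantity)
FROM inventory
GROUP BY warehouse
HAVING AVG(quantity) > 4333

Result:
  WH-B: avg=4952.33
  WH-C: avg=5558.00
  WH-West: avg=5685.33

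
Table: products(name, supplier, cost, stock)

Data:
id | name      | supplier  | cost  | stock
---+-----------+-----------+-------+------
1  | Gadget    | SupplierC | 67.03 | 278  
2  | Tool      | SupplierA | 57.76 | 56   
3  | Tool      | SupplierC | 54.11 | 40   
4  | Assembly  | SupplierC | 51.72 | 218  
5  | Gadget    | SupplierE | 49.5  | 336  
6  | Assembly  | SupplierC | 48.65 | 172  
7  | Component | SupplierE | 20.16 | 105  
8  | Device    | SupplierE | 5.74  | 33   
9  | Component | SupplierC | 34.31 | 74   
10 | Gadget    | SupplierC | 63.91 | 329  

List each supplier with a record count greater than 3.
SELECT supplier, COUNT(*) as cnt
FROM products
GROUP BY supplier
HAVING COUNT(*) > 3

Result:
  SupplierC: 6

Note: HAVING filters groups after aggregation, WHERE filters rows before.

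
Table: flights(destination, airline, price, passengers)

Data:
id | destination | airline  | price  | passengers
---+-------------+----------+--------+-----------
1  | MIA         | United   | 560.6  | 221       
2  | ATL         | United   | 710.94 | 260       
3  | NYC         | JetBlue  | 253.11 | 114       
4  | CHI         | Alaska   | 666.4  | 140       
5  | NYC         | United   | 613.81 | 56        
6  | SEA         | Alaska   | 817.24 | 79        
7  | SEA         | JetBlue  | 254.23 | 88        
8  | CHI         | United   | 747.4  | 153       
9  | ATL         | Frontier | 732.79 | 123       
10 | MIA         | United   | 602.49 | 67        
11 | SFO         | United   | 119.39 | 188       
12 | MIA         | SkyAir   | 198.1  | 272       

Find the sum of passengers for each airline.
SELECT airline, SUM(passengers) as result
FROM flights
GROUP BY airline

Result:
  Alaska: 219
  Frontier: 123
  JetBlue: 202
  SkyAir: 272
  United: 945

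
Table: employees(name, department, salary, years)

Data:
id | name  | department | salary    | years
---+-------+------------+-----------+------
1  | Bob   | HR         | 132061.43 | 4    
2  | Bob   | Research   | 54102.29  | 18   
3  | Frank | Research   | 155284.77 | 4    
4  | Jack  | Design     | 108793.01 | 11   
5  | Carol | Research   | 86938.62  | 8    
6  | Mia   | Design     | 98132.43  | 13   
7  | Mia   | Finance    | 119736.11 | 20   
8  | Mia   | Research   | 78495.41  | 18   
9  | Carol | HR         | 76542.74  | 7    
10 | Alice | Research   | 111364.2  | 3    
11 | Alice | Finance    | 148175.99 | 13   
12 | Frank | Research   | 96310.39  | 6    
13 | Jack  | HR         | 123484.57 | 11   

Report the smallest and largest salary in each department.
SELECT department, MIN(salary), MAX(salary)
FROM employees
GROUP BY department

Result:
  Design: min=98132.43, max=108793.01
  Finance: min=119736.11, max=148175.99
  HR: min=76542.74, max=132061.43
  Research: min=54102.29, max=155284.77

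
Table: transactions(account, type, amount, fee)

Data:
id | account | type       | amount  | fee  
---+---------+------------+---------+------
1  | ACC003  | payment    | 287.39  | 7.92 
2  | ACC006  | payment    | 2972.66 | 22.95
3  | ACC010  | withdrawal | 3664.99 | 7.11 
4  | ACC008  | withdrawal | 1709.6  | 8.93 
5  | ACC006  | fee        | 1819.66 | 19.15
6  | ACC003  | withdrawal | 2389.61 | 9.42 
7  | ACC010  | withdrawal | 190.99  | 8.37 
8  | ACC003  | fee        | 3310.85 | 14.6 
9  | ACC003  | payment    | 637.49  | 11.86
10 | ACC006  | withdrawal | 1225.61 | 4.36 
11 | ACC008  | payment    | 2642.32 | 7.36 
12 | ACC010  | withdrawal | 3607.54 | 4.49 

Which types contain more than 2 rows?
SELECT type, COUNT(*) as cnt
FROM transactions
GROUP BY type
HAVING COUNT(*) > 2

Result:
  payment: 4
  withdrawal: 6

Note: HAVING filters groups after aggregation, WHERE filters rows before.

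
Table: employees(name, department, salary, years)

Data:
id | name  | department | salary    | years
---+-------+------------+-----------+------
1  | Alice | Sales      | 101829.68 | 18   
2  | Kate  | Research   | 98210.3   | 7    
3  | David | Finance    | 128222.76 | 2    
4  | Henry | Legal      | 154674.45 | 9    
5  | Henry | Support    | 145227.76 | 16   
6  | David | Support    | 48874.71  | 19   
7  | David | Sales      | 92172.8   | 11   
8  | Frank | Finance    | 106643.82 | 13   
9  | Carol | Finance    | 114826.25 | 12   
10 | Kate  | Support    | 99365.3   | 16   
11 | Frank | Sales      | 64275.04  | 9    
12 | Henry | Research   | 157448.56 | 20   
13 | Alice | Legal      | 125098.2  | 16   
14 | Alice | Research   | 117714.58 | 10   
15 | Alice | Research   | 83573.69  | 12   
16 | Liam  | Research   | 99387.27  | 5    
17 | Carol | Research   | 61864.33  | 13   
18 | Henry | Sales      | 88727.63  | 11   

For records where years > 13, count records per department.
SELECT department, COUNT(*)
FROM employees
WHERE years > 13
GROUP BY department

Note: WHERE filters rows before grouping.

Result:
  Legal: 1
  Research: 1
  Sales: 1
  Support: 3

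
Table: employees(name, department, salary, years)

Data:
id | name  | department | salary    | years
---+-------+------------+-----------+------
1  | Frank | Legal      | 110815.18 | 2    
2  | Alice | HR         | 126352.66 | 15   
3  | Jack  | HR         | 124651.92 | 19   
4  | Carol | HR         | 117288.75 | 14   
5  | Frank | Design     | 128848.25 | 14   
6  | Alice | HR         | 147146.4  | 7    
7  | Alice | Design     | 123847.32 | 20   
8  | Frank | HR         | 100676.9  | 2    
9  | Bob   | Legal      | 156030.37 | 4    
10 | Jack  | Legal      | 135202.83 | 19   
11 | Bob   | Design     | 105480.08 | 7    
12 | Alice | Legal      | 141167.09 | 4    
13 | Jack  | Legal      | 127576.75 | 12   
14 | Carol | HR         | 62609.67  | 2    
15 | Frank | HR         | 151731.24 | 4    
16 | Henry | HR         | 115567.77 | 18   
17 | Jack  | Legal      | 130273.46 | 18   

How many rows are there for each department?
SELECT department, COUNT(*) as count
FROM employees
GROUP BY department

Result:
  Design: 3
  HR: 8
  Legal: 6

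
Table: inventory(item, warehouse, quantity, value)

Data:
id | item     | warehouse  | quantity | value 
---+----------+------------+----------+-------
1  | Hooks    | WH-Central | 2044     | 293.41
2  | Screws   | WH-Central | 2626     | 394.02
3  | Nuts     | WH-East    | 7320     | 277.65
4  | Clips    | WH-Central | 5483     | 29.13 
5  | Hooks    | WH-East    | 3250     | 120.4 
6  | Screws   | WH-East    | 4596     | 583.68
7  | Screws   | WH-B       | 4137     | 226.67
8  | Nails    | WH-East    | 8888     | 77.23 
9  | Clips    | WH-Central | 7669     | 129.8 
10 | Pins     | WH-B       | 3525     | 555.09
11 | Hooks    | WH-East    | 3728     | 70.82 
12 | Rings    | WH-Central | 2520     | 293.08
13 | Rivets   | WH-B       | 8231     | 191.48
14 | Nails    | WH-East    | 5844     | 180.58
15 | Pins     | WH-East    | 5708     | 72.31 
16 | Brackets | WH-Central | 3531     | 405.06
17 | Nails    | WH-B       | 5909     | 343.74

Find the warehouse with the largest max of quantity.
SELECT warehouse, MAX(quantity) as val
FROM inventory
GROUP BY warehouse
ORDER BY val DESC
LIMIT 1

Result: WH-East with max(quantity) = 8888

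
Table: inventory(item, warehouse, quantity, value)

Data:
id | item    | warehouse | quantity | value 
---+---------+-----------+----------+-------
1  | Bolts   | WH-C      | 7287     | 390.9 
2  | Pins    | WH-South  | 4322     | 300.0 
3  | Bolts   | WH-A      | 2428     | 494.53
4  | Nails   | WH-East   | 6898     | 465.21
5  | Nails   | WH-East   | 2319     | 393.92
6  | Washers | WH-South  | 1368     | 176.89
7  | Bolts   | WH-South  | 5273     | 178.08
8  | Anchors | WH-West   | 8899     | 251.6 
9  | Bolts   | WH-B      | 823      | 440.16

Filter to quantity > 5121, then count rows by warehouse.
SELECT warehouse, COUNT(*)
FROM inventory
WHERE quantity > 5121
GROUP BY warehouse

Note: WHERE filters rows before grouping.

Result:
  WH-C: 1
  WH-East: 1
  WH-South: 1
  WH-West: 1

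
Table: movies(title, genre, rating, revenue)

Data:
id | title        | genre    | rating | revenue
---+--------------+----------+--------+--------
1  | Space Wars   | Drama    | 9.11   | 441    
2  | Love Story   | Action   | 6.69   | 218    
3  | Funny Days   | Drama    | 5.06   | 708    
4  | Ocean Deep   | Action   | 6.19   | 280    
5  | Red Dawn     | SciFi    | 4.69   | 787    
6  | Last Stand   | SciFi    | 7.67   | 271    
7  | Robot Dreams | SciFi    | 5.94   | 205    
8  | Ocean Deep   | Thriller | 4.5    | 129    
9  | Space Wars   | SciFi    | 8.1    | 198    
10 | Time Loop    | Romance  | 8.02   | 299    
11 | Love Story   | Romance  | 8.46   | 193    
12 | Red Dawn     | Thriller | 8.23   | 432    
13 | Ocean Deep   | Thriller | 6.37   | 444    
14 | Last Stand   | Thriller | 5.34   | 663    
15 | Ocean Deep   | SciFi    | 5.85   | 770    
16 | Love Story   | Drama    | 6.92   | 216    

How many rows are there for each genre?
SELECT genre, COUNT(*) as count
FROM movies
GROUP BY genre

Result:
  Action: 2
  Drama: 3
  Romance: 2
  SciFi: 5
  Thriller: 4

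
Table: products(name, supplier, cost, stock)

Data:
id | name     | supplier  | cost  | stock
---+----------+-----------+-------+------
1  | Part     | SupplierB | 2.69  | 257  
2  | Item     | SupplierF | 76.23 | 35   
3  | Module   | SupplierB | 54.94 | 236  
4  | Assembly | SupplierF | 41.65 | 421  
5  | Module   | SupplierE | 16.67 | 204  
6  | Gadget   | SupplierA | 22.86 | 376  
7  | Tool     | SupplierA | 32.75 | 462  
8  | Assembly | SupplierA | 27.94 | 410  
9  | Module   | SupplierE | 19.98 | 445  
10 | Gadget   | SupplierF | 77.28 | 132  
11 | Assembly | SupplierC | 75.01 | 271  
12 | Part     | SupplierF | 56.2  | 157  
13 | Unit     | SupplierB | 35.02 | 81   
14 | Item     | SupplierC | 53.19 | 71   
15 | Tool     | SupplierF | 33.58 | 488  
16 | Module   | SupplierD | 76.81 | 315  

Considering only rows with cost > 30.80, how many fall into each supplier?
SELECT supplier, COUNT(*)
FROM products
WHERE cost > 30.80
GROUP BY supplier

Note: WHERE filters rows before grouping.

Result:
  SupplierA: 1
  SupplierB: 2
  SupplierC: 2
  SupplierD: 1
  SupplierF: 5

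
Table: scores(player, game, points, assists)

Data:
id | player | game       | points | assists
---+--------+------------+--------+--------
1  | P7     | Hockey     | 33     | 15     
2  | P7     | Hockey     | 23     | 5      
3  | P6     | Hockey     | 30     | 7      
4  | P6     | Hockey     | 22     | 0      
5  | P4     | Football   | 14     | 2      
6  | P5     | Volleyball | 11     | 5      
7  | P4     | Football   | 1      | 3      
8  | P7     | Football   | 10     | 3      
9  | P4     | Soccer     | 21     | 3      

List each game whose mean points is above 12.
SELECT game, AVG(points)
FROM scores
GROUP BY game
HAVING AVG(points) > 12

Result:
  Hockey: avg=27.00
  Soccer: avg=21.00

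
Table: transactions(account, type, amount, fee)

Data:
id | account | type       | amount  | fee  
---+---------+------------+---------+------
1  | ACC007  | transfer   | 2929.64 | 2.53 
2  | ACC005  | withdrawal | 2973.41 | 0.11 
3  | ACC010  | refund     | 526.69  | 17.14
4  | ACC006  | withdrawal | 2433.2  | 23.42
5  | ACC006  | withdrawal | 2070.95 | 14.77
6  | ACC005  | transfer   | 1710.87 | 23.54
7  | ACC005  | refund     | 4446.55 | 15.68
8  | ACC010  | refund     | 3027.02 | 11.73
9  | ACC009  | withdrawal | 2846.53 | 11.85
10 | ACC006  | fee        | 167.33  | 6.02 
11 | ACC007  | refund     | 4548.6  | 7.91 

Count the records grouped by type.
SELECT type, COUNT(*) as count
FROM transactions
GROUP BY type

Result:
  fee: 1
  refund: 4
  transfer: 2
  withdrawal: 4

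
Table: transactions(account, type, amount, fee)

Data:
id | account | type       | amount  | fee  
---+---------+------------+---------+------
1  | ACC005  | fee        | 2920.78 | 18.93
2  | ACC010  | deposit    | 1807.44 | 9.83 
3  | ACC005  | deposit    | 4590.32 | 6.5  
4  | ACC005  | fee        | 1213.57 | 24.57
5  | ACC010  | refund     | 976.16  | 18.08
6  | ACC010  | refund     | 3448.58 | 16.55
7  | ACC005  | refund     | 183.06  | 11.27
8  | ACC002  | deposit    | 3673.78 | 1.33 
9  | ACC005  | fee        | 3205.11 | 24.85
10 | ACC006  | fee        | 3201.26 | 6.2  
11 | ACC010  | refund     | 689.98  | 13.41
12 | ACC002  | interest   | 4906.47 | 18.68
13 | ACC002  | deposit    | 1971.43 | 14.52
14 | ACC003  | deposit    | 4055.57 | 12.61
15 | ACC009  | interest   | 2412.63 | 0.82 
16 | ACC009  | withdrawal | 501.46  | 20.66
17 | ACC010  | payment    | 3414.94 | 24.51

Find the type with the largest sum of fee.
SELECT type, SUM(fee) as val
FROM transactions
GROUP BY type
ORDER BY val DESC
LIMIT 1

Result: fee with sum(fee) = 74.55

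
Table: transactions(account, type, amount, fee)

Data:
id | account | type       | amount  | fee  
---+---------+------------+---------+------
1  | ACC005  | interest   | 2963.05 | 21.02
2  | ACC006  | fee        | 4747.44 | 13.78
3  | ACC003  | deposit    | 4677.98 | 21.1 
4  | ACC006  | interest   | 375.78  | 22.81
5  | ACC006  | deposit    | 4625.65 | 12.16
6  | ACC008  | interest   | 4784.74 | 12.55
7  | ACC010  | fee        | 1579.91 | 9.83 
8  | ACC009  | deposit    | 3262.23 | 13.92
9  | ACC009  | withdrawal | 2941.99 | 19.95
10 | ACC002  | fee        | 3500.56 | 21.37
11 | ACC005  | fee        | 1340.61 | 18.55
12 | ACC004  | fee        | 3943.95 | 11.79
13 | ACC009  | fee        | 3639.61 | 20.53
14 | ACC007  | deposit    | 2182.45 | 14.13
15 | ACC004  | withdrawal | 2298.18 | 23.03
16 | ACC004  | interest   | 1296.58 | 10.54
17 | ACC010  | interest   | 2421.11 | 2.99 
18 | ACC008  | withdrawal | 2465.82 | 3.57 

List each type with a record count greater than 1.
SELECT type, COUNT(*) as cnt
FROM transactions
GROUP BY type
HAVING COUNT(*) > 1

Result:
  deposit: 4
  fee: 6
  interest: 5
  withdrawal: 3

Note: HAVING filters groups after aggregation, WHERE filters rows before.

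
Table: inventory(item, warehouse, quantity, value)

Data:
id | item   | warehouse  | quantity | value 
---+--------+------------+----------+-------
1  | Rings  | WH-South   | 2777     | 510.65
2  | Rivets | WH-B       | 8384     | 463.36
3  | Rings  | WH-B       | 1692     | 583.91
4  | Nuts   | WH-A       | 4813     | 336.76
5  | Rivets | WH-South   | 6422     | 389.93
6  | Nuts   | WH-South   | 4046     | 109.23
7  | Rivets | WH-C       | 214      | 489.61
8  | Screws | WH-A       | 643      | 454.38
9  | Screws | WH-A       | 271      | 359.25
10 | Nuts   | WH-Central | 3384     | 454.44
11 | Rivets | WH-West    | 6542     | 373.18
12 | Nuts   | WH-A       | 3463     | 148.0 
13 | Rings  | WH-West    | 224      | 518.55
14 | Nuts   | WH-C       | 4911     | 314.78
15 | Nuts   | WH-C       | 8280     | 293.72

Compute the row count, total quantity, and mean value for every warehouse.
SELECT warehouse,
       COUNT(*) as cnt,
       SUM(quantity) as total_quantity,
       AVG(value) as avg_value
FROM inventory
GROUP BY warehouse

Result:
  WH-A: 4 records, 9190 total quantity, 324.60 avg value
  WH-B: 2 records, 10076 total quantity, 523.64 avg value
  WH-C: 3 records, 13405 total quantity, 366.04 avg value
  WH-Central: 1 records, 3384 total quantity, 454.44 avg value
  WH-South: 3 records, 13245 total quantity, 336.60 avg value
  WH-West: 2 records, 6766 total quantity, 445.87 avg value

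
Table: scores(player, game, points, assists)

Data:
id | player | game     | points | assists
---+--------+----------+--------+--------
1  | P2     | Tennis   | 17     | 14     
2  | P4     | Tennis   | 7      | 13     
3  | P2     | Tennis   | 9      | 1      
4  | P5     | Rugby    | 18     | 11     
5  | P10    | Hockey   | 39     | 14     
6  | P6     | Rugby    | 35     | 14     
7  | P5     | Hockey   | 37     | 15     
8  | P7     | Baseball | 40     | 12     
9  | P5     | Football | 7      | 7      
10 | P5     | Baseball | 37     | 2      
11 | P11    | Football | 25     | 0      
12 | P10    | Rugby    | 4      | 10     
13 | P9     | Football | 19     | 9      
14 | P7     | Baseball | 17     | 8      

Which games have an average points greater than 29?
SELECT game, AVG(points)
FROM scores
GROUP BY game
HAVING AVG(points) > 29

Result:
  Baseball: avg=31.33
  Hockey: avg=38.00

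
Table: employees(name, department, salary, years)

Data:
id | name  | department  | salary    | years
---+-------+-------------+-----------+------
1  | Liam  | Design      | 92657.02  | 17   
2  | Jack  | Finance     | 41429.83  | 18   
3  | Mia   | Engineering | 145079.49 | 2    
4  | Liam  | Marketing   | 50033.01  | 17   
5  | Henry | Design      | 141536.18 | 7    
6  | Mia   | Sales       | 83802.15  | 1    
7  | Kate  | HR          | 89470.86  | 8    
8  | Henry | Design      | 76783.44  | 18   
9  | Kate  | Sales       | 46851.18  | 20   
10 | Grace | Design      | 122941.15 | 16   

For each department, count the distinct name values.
SELECT department, COUNT(DISTINCT name)
FROM employees
GROUP BY department

Result:
  Design: 3 distinct
  Engineering: 1 distinct
  Finance: 1 distinct
  HR: 1 distinct
  Marketing: 1 distinct
  Sales: 2 distinct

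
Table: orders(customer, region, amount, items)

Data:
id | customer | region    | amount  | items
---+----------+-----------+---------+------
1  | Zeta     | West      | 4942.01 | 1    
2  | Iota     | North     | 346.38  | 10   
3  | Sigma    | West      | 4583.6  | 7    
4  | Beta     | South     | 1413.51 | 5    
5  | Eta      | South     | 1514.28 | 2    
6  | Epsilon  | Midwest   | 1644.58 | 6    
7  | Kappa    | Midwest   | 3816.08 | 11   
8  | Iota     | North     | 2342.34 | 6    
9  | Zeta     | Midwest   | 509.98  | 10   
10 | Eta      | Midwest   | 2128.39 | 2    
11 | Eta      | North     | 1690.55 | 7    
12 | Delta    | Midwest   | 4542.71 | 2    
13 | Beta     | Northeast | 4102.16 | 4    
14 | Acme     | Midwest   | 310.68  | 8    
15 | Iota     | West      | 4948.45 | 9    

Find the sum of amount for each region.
SELECT region, SUM(amount) as result
FROM orders
GROUP BY region

Result:
  Midwest: 12952.42
  North: 4379.27
  Northeast: 4102.16
  South: 2927.79
  West: 14474.06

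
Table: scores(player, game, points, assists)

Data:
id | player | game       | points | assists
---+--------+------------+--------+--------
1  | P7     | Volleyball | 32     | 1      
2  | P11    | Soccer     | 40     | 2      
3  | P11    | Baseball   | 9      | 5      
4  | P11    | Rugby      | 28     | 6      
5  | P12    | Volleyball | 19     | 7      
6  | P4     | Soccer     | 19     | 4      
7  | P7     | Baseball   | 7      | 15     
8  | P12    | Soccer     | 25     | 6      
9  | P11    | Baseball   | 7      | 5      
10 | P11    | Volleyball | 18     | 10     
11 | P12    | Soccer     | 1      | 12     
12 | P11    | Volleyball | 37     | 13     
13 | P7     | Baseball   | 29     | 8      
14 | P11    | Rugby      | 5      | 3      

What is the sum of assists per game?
SELECT game, SUM(assists) as result
FROM scores
GROUP BY game

Result:
  Baseball: 33
  Rugby: 9
  Soccer: 24
  Volleyball: 31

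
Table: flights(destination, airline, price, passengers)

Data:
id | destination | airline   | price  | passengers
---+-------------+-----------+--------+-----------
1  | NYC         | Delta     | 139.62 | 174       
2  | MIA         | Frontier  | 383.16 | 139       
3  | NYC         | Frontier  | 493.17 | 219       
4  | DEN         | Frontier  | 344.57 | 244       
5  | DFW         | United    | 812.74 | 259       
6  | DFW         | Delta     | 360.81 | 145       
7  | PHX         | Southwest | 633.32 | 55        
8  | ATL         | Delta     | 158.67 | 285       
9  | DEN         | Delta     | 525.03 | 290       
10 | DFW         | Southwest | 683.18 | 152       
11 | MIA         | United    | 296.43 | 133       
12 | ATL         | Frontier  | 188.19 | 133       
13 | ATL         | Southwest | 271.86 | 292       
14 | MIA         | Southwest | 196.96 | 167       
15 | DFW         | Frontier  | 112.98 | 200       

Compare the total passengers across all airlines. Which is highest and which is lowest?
SELECT airline, SUM(passengers)
FROM flights
GROUP BY airline
ORDER BY SUM(passengers)

All groups:
  United: 392
  Southwest: 666
  Delta: 894
  Frontier: 935

Highest: Frontier (935)
Lowest: United (392)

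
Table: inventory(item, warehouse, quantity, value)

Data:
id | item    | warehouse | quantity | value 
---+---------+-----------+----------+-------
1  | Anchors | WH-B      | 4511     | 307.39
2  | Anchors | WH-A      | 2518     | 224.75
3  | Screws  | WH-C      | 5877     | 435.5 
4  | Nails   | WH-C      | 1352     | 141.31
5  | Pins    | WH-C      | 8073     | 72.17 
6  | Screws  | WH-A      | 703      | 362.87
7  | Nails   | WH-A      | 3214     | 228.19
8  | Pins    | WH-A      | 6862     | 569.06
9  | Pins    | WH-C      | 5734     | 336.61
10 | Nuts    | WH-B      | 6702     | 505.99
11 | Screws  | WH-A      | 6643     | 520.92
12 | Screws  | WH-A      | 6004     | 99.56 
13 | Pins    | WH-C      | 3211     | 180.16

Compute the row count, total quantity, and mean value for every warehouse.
SELECT warehouse,
       COUNT(*) as cnt,
       SUM(quantity) as total_quantity,
       AVG(value) as avg_value
FROM inventory
GROUP BY warehouse

Result:
  WH-A: 6 records, 25944 total quantity, 334.23 avg value
  WH-B: 2 records, 11213 total quantity, 406.69 avg value
  WH-C: 5 records, 24247 total quantity, 233.15 avg value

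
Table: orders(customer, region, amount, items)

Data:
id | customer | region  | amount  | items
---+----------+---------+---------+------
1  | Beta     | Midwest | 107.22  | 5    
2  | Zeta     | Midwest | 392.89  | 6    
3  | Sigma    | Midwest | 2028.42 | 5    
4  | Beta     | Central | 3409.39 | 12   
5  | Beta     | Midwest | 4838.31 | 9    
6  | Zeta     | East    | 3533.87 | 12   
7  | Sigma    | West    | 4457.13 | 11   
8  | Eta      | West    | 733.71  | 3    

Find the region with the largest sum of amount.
SELECT region, SUM(amount) as val
FROM orders
GROUP BY region
ORDER BY val DESC
LIMIT 1

Result: Midwest with sum(amount) = 7366.84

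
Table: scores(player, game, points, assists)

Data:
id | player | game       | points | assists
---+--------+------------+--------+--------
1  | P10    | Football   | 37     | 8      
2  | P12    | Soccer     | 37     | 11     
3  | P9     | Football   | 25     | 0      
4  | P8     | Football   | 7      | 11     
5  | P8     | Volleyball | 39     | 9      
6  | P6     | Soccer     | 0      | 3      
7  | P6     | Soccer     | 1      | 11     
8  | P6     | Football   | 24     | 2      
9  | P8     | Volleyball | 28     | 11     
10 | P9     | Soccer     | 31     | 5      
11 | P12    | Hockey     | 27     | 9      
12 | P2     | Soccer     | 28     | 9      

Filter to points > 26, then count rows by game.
SELECT game, COUNT(*)
FROM scores
WHERE points > 26
GROUP BY game

Note: WHERE filters rows before grouping.

Result:
  Football: 1
  Hockey: 1
  Soccer: 3
  Volleyball: 2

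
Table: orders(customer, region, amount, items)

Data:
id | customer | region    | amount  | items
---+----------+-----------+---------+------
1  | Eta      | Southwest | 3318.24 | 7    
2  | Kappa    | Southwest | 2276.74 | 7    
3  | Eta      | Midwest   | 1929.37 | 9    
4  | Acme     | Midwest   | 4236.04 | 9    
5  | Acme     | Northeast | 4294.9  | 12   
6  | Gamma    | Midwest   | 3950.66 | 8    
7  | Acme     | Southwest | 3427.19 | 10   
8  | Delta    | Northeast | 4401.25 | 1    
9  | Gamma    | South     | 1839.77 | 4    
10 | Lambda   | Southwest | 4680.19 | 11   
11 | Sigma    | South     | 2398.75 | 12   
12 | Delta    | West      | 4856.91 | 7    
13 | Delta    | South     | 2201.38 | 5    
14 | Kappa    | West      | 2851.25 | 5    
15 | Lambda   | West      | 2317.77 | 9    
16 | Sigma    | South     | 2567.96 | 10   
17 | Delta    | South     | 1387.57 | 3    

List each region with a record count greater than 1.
SELECT region, COUNT(*) as cnt
FROM orders
GROUP BY region
HAVING COUNT(*) > 1

Result:
  Midwest: 3
  Northeast: 2
  South: 5
  Southwest: 4
  West: 3

Note: HAVING filters groups after aggregation, WHERE filters rows before.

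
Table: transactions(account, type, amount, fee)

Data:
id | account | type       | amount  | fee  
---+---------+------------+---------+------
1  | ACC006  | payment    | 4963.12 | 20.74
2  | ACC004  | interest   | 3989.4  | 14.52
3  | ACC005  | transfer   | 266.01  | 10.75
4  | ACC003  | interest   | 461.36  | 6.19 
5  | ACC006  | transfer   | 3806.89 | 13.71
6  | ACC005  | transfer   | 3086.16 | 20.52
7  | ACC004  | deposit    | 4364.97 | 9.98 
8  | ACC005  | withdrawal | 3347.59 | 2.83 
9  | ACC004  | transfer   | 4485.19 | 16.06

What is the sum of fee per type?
SELECT type, SUM(fee) as result
FROM transactions
GROUP BY type

Result:
  deposit: 9.98
  interest: 20.71
  payment: 20.74
  transfer: 61.04
  withdrawal: 2.83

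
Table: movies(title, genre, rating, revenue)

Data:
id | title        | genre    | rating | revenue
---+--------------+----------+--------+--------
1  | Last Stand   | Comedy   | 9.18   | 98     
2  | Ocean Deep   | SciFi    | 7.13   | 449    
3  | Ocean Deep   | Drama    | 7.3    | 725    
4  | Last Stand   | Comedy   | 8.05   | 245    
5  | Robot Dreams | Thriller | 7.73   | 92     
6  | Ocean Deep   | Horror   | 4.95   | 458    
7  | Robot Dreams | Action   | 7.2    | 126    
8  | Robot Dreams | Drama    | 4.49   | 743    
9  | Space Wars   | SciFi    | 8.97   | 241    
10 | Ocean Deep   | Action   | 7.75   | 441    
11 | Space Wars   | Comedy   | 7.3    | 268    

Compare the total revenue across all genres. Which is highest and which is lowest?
SELECT genre, SUM(revenue)
FROM movies
GROUP BY genre
ORDER BY SUM(revenue)

All groups:
  Thriller: 92
  Horror: 458
  Action: 567
  Comedy: 611
  SciFi: 690
  Drama: 1468

Highest: Drama (1468)
Lowest: Thriller (92)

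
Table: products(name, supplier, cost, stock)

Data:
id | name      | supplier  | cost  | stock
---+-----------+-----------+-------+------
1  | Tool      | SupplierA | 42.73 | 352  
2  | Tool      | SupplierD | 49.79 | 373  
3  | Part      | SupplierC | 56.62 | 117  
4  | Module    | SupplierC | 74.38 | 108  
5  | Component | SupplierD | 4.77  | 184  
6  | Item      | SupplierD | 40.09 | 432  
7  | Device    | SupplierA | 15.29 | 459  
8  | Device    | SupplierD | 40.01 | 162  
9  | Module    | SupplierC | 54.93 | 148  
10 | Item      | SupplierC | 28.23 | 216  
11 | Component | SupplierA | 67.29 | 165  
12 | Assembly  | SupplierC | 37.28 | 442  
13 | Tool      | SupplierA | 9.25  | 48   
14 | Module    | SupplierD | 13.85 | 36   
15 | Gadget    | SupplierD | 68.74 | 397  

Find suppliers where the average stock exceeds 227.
SELECT supplier, AVG(stock)
FROM products
GROUP BY supplier
HAVING AVG(stock) > 227

Result:
  SupplierA: avg=256.00
  SupplierD: avg=264.00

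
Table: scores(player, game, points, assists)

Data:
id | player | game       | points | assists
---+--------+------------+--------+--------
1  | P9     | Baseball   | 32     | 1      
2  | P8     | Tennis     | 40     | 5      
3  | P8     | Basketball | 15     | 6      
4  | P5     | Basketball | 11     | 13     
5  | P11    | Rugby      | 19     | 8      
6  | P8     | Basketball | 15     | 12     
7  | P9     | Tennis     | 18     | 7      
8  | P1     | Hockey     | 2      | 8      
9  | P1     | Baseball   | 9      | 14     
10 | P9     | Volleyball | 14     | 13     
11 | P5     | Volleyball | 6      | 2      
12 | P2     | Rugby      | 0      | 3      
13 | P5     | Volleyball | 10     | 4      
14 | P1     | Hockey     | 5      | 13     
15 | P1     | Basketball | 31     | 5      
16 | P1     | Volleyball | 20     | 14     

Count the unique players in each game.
SELECT game, COUNT(DISTINCT player)
FROM scores
GROUP BY game

Result:
  Baseball: 2 distinct
  Basketball: 3 distinct
  Hockey: 1 distinct
  Rugby: 2 distinct
  Tennis: 2 distinct
  Volleyball: 3 distinct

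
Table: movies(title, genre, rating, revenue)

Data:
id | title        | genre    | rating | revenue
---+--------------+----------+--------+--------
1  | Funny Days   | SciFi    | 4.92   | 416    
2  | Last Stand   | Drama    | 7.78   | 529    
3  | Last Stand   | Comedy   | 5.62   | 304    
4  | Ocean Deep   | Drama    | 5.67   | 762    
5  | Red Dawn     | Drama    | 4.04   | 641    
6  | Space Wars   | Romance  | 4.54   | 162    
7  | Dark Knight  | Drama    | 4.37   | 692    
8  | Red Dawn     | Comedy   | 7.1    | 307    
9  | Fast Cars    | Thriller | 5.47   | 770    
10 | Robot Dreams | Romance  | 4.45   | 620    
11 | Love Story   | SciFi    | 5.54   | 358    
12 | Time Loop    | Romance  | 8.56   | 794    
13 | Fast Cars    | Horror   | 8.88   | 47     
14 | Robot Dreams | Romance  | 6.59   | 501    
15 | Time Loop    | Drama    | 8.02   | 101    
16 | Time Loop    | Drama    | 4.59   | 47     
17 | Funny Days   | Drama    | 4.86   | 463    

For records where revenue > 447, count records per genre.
SELECT genre, COUNT(*)
FROM movies
WHERE revenue > 447
GROUP BY genre

Note: WHERE filters rows before grouping.

Result:
  Drama: 5
  Romance: 3
  Thriller: 1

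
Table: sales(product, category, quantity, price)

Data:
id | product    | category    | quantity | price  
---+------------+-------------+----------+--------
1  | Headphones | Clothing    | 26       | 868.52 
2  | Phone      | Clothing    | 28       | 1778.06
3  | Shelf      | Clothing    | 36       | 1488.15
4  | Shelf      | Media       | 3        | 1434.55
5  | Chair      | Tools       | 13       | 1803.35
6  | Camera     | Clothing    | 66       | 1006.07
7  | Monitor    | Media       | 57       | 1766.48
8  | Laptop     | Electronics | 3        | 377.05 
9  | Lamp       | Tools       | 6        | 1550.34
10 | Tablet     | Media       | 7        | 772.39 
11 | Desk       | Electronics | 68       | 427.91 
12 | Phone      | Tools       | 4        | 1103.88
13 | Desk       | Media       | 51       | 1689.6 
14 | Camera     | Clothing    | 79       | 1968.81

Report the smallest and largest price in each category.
SELECT category, MIN(price), MAX(price)
FROM sales
GROUP BY category

Result:
  Clothing: min=868.52, max=1968.81
  Electronics: min=377.05, max=427.91
  Media: min=772.39, max=1766.48
  Tools: min=1103.88, max=1803.35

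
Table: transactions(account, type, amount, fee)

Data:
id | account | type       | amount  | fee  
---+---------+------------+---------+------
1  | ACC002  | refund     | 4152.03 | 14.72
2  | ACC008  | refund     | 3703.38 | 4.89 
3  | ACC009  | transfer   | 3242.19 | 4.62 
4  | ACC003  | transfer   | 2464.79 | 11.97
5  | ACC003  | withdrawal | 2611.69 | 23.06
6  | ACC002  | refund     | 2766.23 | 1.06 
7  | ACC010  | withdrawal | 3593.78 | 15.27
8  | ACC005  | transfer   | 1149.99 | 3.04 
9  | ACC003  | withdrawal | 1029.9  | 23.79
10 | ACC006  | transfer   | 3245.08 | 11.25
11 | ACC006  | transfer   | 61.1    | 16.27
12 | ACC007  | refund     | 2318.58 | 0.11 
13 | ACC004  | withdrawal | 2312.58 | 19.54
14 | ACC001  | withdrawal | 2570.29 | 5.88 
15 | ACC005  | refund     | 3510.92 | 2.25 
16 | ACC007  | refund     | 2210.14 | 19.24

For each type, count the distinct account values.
SELECT type, COUNT(DISTINCT account)
FROM transactions
GROUP BY type

Result:
  refund: 4 distinct
  transfer: 4 distinct
  withdrawal: 4 distinct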